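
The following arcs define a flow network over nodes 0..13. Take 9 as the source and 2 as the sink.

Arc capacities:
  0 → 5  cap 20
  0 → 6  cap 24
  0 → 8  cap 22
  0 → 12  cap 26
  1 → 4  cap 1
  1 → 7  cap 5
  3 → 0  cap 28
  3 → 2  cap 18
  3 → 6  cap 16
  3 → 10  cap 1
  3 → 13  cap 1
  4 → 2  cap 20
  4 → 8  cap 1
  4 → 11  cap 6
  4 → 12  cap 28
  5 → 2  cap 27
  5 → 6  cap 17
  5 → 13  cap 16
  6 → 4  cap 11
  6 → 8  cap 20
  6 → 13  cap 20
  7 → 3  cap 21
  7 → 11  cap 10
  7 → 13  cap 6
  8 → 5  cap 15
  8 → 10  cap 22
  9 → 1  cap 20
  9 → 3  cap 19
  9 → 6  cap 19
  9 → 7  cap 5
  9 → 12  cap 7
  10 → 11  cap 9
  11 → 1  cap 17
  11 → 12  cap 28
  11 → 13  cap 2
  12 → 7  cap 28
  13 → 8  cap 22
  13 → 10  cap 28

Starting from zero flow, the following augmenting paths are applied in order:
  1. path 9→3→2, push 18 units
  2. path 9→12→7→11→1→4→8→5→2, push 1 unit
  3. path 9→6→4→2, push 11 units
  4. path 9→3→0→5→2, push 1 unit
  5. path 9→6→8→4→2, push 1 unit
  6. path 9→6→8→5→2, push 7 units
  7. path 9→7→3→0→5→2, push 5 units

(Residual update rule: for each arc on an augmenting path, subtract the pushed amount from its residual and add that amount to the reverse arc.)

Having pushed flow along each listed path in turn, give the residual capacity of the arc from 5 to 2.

after path 1 (9→3→2, push 18): res(5,2)=27
after path 2 (9→12→7→11→1→4→8→5→2, push 1): res(5,2)=26
after path 3 (9→6→4→2, push 11): res(5,2)=26
after path 4 (9→3→0→5→2, push 1): res(5,2)=25
after path 5 (9→6→8→4→2, push 1): res(5,2)=25
after path 6 (9→6→8→5→2, push 7): res(5,2)=18
after path 7 (9→7→3→0→5→2, push 5): res(5,2)=13

Residual capacity of (5,2): 13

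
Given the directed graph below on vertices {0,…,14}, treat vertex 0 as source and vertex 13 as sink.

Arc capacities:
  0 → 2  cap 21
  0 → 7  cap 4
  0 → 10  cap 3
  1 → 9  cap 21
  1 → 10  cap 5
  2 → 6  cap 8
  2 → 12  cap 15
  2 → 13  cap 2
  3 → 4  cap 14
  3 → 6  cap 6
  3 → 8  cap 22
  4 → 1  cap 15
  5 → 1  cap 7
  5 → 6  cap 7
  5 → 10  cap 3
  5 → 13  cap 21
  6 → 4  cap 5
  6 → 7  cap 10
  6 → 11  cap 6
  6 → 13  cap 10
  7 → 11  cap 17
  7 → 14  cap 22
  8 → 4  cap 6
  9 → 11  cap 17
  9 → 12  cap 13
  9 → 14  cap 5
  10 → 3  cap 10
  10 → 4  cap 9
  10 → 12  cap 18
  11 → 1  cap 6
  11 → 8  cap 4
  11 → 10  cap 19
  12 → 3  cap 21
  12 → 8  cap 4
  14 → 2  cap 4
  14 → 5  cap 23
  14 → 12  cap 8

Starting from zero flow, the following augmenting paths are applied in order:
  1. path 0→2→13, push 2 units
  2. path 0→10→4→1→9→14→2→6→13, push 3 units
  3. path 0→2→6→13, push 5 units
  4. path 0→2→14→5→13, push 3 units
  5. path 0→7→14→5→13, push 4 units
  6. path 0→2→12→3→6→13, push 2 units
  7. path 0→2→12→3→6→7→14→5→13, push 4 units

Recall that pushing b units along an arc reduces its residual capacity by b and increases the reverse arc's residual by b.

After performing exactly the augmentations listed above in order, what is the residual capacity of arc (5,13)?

Residual capacity of (5,13): 10

after path 1 (0→2→13, push 2): res(5,13)=21
after path 2 (0→10→4→1→9→14→2→6→13, push 3): res(5,13)=21
after path 3 (0→2→6→13, push 5): res(5,13)=21
after path 4 (0→2→14→5→13, push 3): res(5,13)=18
after path 5 (0→7→14→5→13, push 4): res(5,13)=14
after path 6 (0→2→12→3→6→13, push 2): res(5,13)=14
after path 7 (0→2→12→3→6→7→14→5→13, push 4): res(5,13)=10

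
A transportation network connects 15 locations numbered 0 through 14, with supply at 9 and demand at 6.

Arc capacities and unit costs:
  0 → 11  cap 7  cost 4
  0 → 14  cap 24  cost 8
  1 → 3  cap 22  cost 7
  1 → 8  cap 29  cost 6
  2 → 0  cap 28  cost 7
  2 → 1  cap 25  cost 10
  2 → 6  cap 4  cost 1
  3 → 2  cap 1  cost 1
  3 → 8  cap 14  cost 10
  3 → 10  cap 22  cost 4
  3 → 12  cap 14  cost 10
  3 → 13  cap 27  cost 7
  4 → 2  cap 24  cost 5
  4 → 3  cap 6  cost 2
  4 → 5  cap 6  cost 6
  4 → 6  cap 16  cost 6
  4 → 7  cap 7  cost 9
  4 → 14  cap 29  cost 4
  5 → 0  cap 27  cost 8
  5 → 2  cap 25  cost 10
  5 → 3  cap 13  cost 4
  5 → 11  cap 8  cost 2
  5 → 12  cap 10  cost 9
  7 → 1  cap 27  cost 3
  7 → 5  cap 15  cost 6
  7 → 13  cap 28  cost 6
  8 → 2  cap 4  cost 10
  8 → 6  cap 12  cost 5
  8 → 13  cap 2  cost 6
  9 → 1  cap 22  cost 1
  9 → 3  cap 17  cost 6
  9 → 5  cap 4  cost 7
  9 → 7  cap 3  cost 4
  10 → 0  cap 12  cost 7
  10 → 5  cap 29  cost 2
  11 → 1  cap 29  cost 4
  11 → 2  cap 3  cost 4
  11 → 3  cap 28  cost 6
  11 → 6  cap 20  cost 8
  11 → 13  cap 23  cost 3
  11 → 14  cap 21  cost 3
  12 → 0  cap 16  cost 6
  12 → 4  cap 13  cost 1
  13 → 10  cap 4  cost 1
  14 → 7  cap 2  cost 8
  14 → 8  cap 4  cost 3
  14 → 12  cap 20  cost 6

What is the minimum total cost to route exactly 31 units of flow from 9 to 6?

shortest-cost path #1: 9→3→2→6 push 1 @ unit cost 8 (adds 8)
shortest-cost path #2: 9→1→8→6 push 12 @ unit cost 12 (adds 144)
shortest-cost path #3: 9→5→11→2→6 push 3 @ unit cost 14 (adds 42)
shortest-cost path #4: 9→5→11→6 push 1 @ unit cost 17 (adds 17)
shortest-cost path #5: 9→7→5→11→6 push 3 @ unit cost 20 (adds 60)
shortest-cost path #6: 9→1→8→2→11→6 push 3 @ unit cost 21 (adds 63)
shortest-cost path #7: 9→3→10→5→11→6 push 1 @ unit cost 22 (adds 22)
shortest-cost path #8: 9→3→12→4→6 push 7 @ unit cost 23 (adds 161)
total cost = 517

Minimum cost for 31 units: 517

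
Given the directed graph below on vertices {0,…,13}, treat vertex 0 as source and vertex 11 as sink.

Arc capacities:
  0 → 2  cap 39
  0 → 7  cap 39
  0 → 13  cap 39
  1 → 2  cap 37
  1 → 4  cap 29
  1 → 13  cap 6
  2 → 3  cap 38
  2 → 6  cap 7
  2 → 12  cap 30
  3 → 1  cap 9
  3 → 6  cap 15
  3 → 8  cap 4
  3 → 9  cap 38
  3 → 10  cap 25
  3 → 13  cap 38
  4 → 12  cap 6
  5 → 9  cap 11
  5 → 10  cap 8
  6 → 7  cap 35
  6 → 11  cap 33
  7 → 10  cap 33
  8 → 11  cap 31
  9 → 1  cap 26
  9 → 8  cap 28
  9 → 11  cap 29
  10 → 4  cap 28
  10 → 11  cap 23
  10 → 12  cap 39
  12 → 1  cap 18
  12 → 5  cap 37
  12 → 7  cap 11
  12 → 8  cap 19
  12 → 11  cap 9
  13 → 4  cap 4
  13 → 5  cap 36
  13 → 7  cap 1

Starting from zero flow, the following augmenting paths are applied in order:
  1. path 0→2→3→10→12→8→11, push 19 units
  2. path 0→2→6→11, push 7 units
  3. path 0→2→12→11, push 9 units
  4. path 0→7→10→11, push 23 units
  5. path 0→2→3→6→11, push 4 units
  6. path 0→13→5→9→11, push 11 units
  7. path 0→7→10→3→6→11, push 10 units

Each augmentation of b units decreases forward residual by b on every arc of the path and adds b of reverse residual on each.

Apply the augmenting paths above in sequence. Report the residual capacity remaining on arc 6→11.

Residual capacity of (6,11): 12

after path 1 (0→2→3→10→12→8→11, push 19): res(6,11)=33
after path 2 (0→2→6→11, push 7): res(6,11)=26
after path 3 (0→2→12→11, push 9): res(6,11)=26
after path 4 (0→7→10→11, push 23): res(6,11)=26
after path 5 (0→2→3→6→11, push 4): res(6,11)=22
after path 6 (0→13→5→9→11, push 11): res(6,11)=22
after path 7 (0→7→10→3→6→11, push 10): res(6,11)=12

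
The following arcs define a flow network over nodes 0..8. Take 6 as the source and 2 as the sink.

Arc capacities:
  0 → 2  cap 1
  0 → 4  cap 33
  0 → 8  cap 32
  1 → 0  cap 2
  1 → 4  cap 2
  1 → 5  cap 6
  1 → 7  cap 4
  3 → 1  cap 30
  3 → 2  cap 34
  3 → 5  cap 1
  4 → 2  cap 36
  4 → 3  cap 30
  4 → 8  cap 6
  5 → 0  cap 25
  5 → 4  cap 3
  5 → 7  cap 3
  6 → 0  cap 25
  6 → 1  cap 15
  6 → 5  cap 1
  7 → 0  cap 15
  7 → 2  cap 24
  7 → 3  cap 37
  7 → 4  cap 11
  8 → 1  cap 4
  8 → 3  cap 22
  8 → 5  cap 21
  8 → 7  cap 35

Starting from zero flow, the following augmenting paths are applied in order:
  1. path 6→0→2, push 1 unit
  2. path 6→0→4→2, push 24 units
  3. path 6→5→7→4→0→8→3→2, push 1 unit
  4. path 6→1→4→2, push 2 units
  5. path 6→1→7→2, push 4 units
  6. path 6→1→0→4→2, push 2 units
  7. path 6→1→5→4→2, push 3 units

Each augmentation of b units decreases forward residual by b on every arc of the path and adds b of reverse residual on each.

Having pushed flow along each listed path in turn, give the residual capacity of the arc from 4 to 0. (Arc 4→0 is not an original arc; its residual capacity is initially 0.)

Residual capacity of (4,0): 25

after path 1 (6→0→2, push 1): res(4,0)=0
after path 2 (6→0→4→2, push 24): res(4,0)=24
after path 3 (6→5→7→4→0→8→3→2, push 1): res(4,0)=23
after path 4 (6→1→4→2, push 2): res(4,0)=23
after path 5 (6→1→7→2, push 4): res(4,0)=23
after path 6 (6→1→0→4→2, push 2): res(4,0)=25
after path 7 (6→1→5→4→2, push 3): res(4,0)=25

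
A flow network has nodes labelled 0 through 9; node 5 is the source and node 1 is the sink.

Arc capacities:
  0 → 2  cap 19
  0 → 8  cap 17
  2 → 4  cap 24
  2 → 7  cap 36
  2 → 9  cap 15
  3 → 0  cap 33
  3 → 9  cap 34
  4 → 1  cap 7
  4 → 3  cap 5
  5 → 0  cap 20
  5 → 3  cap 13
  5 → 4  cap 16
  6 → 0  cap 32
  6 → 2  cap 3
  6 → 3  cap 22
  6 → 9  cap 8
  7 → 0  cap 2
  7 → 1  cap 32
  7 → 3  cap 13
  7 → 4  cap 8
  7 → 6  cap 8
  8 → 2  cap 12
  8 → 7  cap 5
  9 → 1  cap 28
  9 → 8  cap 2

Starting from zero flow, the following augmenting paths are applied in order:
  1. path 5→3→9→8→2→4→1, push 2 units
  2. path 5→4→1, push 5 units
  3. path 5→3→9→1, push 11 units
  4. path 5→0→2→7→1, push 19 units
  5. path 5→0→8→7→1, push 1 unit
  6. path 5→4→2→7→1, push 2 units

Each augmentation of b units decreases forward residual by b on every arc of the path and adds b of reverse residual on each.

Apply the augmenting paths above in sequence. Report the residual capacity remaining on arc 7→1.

Residual capacity of (7,1): 10

after path 1 (5→3→9→8→2→4→1, push 2): res(7,1)=32
after path 2 (5→4→1, push 5): res(7,1)=32
after path 3 (5→3→9→1, push 11): res(7,1)=32
after path 4 (5→0→2→7→1, push 19): res(7,1)=13
after path 5 (5→0→8→7→1, push 1): res(7,1)=12
after path 6 (5→4→2→7→1, push 2): res(7,1)=10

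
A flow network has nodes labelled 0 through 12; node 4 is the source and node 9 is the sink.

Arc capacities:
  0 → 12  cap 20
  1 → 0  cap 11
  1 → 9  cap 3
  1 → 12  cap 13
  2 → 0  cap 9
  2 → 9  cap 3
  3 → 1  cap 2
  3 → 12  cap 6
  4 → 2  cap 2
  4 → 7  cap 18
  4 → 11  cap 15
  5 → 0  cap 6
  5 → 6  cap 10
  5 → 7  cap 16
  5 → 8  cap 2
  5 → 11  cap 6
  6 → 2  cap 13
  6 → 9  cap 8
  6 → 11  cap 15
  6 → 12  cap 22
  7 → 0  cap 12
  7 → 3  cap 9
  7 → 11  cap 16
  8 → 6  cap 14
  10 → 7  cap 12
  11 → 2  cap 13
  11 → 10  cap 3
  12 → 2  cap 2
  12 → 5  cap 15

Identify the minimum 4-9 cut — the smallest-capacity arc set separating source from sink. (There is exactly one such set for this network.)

augment #1: 4→2→9 push 2
augment #2: 4→11→2→9 push 1
augment #3: 4→7→3→1→9 push 2
augment #4: 4→7→0→12→5→6→9 push 8
max flow = 13; residual-reachable set from 4 gives S-side
cut edges (S→T): {(2,9), (3,1), (6,9)} total cap 13

Min-cut arcs: {(2,9), (3,1), (6,9)} (total capacity 13)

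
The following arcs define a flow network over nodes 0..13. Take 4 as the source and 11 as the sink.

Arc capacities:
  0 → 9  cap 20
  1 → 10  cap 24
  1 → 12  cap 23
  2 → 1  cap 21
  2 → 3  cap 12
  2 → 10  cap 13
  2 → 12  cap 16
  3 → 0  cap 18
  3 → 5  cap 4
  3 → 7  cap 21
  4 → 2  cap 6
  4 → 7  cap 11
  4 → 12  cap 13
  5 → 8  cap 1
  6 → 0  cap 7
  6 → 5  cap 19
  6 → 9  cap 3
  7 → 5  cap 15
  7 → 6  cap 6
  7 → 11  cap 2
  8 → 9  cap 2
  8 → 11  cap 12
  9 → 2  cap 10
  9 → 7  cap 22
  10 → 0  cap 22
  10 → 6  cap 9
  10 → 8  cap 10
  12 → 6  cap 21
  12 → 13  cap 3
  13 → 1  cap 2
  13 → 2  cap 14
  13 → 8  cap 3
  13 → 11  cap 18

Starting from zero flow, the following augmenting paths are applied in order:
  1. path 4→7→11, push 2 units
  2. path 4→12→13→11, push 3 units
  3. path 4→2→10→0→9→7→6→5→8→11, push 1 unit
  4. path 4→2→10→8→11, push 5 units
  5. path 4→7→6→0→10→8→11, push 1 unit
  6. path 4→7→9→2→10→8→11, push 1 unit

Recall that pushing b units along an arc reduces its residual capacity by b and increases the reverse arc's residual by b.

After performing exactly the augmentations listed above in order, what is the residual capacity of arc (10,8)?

after path 1 (4→7→11, push 2): res(10,8)=10
after path 2 (4→12→13→11, push 3): res(10,8)=10
after path 3 (4→2→10→0→9→7→6→5→8→11, push 1): res(10,8)=10
after path 4 (4→2→10→8→11, push 5): res(10,8)=5
after path 5 (4→7→6→0→10→8→11, push 1): res(10,8)=4
after path 6 (4→7→9→2→10→8→11, push 1): res(10,8)=3

Residual capacity of (10,8): 3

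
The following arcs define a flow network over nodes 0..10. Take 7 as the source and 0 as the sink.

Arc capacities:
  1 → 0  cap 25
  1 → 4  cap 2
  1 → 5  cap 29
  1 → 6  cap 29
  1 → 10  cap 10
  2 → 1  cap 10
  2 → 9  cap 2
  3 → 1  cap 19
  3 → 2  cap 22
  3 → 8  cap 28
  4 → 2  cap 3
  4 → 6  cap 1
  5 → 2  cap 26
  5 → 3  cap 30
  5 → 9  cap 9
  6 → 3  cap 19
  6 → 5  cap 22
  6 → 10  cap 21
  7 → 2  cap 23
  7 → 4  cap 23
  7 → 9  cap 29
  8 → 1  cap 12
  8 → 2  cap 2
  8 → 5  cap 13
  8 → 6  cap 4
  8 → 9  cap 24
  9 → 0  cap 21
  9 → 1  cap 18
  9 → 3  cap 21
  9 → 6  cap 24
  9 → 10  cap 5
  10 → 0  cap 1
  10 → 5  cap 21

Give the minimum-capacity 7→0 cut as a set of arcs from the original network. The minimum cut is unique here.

Min-cut arcs: {(2,1), (2,9), (4,6), (7,9)} (total capacity 42)

augment #1: 7→9→0 push 21
augment #2: 7→2→1→0 push 10
augment #3: 7→9→1→0 push 8
augment #4: 7→2→9→1→0 push 2
augment #5: 7→4→6→10→0 push 1
max flow = 42; residual-reachable set from 7 gives S-side
cut edges (S→T): {(2,1), (2,9), (4,6), (7,9)} total cap 42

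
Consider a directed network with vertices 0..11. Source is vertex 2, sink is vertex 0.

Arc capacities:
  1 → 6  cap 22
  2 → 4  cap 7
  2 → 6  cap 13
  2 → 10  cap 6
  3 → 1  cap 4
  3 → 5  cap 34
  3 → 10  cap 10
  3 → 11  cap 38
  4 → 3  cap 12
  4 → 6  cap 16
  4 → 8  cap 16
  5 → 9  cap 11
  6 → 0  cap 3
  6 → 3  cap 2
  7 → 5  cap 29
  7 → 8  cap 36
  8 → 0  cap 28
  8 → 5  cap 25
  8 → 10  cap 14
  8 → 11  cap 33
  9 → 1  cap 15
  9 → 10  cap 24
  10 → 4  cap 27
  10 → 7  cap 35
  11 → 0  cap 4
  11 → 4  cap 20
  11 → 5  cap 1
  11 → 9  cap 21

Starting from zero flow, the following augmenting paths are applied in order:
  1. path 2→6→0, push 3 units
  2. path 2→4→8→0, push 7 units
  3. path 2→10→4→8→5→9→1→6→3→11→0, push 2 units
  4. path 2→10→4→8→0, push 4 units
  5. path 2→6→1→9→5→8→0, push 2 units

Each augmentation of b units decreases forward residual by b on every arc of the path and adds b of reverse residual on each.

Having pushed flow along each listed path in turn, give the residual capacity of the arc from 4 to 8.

Residual capacity of (4,8): 3

after path 1 (2→6→0, push 3): res(4,8)=16
after path 2 (2→4→8→0, push 7): res(4,8)=9
after path 3 (2→10→4→8→5→9→1→6→3→11→0, push 2): res(4,8)=7
after path 4 (2→10→4→8→0, push 4): res(4,8)=3
after path 5 (2→6→1→9→5→8→0, push 2): res(4,8)=3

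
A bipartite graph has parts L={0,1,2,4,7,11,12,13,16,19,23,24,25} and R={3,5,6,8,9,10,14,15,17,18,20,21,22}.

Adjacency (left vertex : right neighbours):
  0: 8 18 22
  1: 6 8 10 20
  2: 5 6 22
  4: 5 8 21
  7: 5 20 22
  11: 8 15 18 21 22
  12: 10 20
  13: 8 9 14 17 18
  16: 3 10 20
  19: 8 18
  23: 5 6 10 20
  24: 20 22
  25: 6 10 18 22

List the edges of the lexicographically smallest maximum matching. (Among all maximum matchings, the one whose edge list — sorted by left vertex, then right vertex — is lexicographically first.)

Lex-smallest maximum matching: {(0,8), (1,6), (2,5), (4,21), (7,20), (11,15), (12,10), (13,9), (16,3), (19,18), (24,22)}

|M| = 11 (so the lex-smallest maximum matching has 11 edges)
process left vertices in ascending order; for each, take the smallest-labelled available neighbour that still permits 11 edges overall, or leave it unmatched if none does
lex-smallest matching: {0-8, 1-6, 2-5, 4-21, 7-20, 11-15, 12-10, 13-9, 16-3, 19-18, 24-22}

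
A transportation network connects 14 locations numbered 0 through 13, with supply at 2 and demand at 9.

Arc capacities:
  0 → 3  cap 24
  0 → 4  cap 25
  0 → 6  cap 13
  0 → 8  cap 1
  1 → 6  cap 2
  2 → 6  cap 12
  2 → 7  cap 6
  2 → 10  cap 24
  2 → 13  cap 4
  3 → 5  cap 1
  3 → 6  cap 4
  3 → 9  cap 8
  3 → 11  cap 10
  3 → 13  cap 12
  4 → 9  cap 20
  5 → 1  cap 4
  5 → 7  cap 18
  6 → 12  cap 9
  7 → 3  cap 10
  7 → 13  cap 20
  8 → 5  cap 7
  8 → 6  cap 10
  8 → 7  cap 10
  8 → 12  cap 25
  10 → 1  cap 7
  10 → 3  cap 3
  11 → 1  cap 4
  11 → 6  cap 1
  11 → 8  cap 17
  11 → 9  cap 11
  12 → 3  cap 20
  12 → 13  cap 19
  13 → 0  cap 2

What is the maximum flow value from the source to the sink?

Maximum flow value: 20

augment #1: 2→7→3→9 bottleneck 6, total now 6
augment #2: 2→10→3→9 bottleneck 2, total now 8
augment #3: 2→10→3→11→9 bottleneck 1, total now 9
augment #4: 2→13→0→4→9 bottleneck 2, total now 11
augment #5: 2→6→12→3→11→9 bottleneck 9, total now 20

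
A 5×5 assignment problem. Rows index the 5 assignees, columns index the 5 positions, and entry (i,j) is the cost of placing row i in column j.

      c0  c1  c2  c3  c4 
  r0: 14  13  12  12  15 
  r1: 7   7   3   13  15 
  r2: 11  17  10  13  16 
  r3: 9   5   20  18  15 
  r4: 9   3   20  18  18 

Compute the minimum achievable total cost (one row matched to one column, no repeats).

one of 2 optimal assignments: row0→col3 (cost 12), row1→col2 (cost 3), row2→col4 (cost 16), row3→col0 (cost 9), row4→col1 (cost 3)
total = 12 + 3 + 16 + 9 + 3 = 43

Minimum assignment cost: 43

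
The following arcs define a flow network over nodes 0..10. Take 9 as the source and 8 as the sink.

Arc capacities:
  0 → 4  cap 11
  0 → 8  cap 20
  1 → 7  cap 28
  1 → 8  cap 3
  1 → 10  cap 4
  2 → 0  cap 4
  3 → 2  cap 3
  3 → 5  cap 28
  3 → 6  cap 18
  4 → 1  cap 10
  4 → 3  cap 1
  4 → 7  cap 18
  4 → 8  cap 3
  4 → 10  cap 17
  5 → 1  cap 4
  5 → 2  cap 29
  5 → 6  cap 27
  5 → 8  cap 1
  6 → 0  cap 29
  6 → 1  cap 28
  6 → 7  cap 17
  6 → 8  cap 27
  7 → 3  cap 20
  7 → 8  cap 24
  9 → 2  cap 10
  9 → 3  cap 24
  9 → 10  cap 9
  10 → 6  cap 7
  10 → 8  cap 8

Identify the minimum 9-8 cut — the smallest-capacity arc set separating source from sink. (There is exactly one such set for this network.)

Min-cut arcs: {(2,0), (9,3), (9,10)} (total capacity 37)

augment #1: 9→10→8 push 8
augment #2: 9→2→0→8 push 4
augment #3: 9→3→5→8 push 1
augment #4: 9→3→6→8 push 18
augment #5: 9→10→6→8 push 1
augment #6: 9→3→5→1→8 push 3
augment #7: 9→3→5→6→8 push 2
max flow = 37; residual-reachable set from 9 gives S-side
cut edges (S→T): {(2,0), (9,3), (9,10)} total cap 37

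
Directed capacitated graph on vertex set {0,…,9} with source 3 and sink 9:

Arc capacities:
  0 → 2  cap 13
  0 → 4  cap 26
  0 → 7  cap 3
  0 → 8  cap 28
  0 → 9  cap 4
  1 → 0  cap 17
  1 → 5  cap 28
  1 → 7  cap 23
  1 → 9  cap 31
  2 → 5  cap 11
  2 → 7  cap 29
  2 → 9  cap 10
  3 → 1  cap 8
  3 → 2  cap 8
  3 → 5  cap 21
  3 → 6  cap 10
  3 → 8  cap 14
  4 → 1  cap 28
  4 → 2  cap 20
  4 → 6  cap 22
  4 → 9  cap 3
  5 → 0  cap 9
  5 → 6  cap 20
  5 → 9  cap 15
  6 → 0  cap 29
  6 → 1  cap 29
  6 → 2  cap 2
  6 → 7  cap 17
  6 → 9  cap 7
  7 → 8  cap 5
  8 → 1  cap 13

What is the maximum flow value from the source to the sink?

Maximum flow value: 60

augment #1: 3→1→9 bottleneck 8, total now 8
augment #2: 3→2→9 bottleneck 8, total now 16
augment #3: 3→5→9 bottleneck 15, total now 31
augment #4: 3→6→9 bottleneck 7, total now 38
augment #5: 3→5→0→9 bottleneck 4, total now 42
augment #6: 3→6→1→9 bottleneck 3, total now 45
augment #7: 3→8→1→9 bottleneck 13, total now 58
augment #8: 3→5→0→2→9 bottleneck 2, total now 60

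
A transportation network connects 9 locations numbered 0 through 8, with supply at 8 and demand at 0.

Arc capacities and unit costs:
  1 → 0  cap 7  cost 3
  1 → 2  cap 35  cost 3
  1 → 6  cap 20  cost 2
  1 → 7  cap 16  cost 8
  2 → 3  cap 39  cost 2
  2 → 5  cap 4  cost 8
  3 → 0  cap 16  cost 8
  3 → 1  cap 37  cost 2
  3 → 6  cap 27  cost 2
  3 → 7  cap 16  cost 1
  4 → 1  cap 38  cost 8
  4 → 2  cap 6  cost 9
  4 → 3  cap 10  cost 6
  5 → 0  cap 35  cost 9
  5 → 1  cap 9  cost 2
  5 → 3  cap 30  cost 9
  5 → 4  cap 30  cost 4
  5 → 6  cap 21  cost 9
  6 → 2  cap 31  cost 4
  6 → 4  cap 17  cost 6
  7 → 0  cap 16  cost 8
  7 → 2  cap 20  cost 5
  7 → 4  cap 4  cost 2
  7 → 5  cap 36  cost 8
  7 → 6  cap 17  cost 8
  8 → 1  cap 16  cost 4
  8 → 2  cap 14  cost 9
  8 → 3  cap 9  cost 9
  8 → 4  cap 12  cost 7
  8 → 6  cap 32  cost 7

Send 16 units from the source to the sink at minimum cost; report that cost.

shortest-cost path #1: 8→1→0 push 7 @ unit cost 7 (adds 49)
shortest-cost path #2: 8→3→0 push 9 @ unit cost 17 (adds 153)
total cost = 202

Minimum cost for 16 units: 202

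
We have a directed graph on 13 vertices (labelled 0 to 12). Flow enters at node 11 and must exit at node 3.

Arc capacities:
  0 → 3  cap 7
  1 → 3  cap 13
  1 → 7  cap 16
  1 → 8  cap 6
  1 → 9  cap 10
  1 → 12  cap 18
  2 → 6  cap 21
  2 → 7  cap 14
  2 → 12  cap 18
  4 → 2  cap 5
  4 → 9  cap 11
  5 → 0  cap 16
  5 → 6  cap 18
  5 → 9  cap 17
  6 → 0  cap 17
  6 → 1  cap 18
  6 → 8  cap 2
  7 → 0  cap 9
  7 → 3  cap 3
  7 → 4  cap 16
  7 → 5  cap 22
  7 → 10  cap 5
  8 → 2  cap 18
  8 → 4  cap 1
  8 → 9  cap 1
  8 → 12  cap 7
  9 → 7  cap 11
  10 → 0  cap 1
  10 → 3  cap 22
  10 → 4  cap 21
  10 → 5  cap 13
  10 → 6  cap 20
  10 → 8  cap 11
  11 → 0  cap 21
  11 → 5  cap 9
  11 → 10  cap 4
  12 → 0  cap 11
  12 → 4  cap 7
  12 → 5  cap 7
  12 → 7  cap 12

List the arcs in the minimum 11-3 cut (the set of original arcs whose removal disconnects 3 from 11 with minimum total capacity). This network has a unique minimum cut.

Min-cut arcs: {(0,3), (11,5), (11,10)} (total capacity 20)

augment #1: 11→0→3 push 7
augment #2: 11→10→3 push 4
augment #3: 11→5→6→1→3 push 9
max flow = 20; residual-reachable set from 11 gives S-side
cut edges (S→T): {(0,3), (11,5), (11,10)} total cap 20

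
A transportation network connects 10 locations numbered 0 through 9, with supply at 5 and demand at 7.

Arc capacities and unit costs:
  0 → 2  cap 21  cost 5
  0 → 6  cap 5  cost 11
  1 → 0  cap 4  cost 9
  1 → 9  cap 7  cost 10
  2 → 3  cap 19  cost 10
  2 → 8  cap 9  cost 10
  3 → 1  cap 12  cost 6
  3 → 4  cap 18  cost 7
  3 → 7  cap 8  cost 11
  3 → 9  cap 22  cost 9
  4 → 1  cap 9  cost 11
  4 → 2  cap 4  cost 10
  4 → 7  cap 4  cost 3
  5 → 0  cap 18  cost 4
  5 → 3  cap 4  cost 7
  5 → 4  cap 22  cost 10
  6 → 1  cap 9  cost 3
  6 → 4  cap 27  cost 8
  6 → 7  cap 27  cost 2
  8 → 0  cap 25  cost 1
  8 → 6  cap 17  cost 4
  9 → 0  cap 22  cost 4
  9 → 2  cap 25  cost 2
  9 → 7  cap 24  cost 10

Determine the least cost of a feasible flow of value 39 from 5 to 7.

shortest-cost path #1: 5→4→7 push 4 @ unit cost 13 (adds 52)
shortest-cost path #2: 5→0→6→7 push 5 @ unit cost 17 (adds 85)
shortest-cost path #3: 5→3→7 push 4 @ unit cost 18 (adds 72)
shortest-cost path #4: 5→0→2→8→6→7 push 9 @ unit cost 25 (adds 225)
shortest-cost path #5: 5→0→2→3→7 push 4 @ unit cost 30 (adds 120)
shortest-cost path #6: 5→4→1→9→7 push 7 @ unit cost 41 (adds 287)
shortest-cost path #7: 5→4→2→3→9→7 push 4 @ unit cost 49 (adds 196)
shortest-cost path #8: 5→4→1→0→2→3→9→7 push 2 @ unit cost 64 (adds 128)
total cost = 1165

Minimum cost for 39 units: 1165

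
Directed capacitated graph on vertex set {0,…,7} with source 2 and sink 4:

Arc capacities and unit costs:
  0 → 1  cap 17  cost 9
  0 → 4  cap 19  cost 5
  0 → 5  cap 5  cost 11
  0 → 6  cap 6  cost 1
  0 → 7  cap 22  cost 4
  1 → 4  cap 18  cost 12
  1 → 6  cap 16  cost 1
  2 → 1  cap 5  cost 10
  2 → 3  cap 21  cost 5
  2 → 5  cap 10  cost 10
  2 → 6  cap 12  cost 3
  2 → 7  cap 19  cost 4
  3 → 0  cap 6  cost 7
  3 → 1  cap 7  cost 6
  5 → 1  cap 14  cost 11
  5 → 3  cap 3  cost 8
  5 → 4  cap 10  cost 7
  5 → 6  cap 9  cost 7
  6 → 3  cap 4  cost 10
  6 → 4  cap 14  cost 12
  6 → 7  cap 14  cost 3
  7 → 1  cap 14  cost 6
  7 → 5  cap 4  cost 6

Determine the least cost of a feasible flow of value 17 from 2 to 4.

shortest-cost path #1: 2→6→4 push 12 @ unit cost 15 (adds 180)
shortest-cost path #2: 2→5→4 push 5 @ unit cost 17 (adds 85)
total cost = 265

Minimum cost for 17 units: 265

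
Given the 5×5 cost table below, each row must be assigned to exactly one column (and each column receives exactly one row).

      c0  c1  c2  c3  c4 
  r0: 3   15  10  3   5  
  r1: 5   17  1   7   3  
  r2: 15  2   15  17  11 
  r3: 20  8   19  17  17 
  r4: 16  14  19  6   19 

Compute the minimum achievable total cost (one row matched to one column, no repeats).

Minimum assignment cost: 29

one of 2 optimal assignments: row0→col0 (cost 3), row1→col2 (cost 1), row2→col1 (cost 2), row3→col4 (cost 17), row4→col3 (cost 6)
total = 3 + 1 + 2 + 17 + 6 = 29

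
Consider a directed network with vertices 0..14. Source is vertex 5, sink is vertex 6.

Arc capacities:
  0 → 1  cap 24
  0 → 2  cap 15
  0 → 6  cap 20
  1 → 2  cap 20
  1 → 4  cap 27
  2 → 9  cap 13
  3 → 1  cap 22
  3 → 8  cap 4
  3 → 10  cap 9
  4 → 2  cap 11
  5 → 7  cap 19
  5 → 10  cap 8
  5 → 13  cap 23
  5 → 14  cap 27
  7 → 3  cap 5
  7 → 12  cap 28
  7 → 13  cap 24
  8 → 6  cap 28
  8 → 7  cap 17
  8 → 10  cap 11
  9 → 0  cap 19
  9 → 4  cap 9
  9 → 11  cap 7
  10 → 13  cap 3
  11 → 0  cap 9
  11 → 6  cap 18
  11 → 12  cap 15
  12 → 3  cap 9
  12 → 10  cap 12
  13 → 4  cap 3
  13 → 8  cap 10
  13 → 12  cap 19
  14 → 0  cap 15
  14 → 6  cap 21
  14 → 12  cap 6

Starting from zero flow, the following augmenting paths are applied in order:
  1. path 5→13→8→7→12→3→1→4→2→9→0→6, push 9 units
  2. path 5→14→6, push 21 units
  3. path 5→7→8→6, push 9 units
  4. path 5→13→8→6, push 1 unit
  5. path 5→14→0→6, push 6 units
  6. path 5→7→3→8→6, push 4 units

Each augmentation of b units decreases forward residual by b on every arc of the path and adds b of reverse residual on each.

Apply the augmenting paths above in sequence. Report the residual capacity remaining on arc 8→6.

after path 1 (5→13→8→7→12→3→1→4→2→9→0→6, push 9): res(8,6)=28
after path 2 (5→14→6, push 21): res(8,6)=28
after path 3 (5→7→8→6, push 9): res(8,6)=19
after path 4 (5→13→8→6, push 1): res(8,6)=18
after path 5 (5→14→0→6, push 6): res(8,6)=18
after path 6 (5→7→3→8→6, push 4): res(8,6)=14

Residual capacity of (8,6): 14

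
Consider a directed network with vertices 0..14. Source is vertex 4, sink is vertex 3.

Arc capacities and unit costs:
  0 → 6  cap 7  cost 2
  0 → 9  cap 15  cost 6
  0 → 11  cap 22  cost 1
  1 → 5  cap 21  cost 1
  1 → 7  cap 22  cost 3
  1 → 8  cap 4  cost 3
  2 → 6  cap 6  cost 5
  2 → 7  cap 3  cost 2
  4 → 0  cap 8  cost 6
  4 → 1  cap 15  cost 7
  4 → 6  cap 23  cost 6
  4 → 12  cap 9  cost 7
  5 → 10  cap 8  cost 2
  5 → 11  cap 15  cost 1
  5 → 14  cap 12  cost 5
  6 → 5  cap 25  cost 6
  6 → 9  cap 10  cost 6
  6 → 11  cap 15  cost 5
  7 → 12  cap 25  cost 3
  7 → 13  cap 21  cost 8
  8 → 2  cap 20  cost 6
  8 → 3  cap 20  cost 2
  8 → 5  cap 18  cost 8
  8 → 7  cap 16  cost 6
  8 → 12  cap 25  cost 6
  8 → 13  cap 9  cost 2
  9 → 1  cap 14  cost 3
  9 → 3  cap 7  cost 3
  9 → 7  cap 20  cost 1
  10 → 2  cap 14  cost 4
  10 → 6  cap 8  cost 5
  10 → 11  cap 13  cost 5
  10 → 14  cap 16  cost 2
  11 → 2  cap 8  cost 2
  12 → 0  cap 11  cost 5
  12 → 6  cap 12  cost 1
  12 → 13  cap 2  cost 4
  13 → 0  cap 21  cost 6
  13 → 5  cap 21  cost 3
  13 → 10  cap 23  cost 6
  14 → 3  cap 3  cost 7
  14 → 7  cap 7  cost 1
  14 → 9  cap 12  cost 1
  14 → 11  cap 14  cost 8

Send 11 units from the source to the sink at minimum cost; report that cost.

shortest-cost path #1: 4→1→8→3 push 4 @ unit cost 12 (adds 48)
shortest-cost path #2: 4→6→9→3 push 7 @ unit cost 15 (adds 105)
total cost = 153

Minimum cost for 11 units: 153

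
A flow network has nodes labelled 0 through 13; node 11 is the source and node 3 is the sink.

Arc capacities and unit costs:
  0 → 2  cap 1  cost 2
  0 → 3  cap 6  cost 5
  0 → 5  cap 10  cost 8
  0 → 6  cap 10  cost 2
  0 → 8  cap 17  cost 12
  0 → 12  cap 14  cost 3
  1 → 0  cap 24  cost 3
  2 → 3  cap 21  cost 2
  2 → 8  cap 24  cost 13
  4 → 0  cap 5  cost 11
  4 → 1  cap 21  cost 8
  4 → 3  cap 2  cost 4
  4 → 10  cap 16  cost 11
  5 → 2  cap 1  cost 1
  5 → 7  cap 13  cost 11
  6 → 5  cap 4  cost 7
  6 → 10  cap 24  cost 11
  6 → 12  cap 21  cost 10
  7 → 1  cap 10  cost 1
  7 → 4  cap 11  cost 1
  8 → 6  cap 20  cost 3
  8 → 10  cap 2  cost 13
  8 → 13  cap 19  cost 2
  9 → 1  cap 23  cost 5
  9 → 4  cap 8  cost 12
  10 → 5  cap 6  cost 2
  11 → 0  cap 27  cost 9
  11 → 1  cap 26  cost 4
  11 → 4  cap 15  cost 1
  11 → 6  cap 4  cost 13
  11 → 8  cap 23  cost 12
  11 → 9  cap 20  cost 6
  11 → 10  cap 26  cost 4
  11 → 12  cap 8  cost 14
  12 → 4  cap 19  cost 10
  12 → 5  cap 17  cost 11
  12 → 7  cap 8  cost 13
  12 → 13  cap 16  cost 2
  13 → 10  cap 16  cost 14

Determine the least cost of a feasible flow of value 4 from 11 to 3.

shortest-cost path #1: 11→4→3 push 2 @ unit cost 5 (adds 10)
shortest-cost path #2: 11→10→5→2→3 push 1 @ unit cost 9 (adds 9)
shortest-cost path #3: 11→1→0→2→3 push 1 @ unit cost 11 (adds 11)
total cost = 30

Minimum cost for 4 units: 30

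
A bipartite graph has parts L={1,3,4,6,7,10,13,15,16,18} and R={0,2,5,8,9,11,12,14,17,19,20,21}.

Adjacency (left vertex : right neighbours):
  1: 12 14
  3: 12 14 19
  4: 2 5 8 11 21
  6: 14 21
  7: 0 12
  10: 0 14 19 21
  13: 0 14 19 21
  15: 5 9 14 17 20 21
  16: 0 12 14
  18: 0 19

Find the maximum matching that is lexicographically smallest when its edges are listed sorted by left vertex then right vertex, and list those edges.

Lex-smallest maximum matching: {(1,12), (3,14), (4,2), (6,21), (7,0), (10,19), (15,5)}

|M| = 7 (so the lex-smallest maximum matching has 7 edges)
process left vertices in ascending order; for each, take the smallest-labelled available neighbour that still permits 7 edges overall, or leave it unmatched if none does
lex-smallest matching: {1-12, 3-14, 4-2, 6-21, 7-0, 10-19, 15-5}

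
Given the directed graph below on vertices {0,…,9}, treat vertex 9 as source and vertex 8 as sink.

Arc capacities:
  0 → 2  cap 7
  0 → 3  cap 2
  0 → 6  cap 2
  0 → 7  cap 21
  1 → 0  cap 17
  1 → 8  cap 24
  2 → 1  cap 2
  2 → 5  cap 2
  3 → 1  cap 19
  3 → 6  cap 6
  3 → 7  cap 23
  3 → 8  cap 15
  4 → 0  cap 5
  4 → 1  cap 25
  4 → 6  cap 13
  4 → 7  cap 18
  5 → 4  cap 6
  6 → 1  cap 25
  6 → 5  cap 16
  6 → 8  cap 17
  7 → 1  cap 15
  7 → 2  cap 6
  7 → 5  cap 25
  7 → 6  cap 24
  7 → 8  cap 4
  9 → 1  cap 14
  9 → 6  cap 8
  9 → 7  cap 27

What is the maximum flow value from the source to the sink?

Maximum flow value: 47

augment #1: 9→1→8 bottleneck 14, total now 14
augment #2: 9→6→8 bottleneck 8, total now 22
augment #3: 9→7→8 bottleneck 4, total now 26
augment #4: 9→7→1→8 bottleneck 10, total now 36
augment #5: 9→7→6→8 bottleneck 9, total now 45
augment #6: 9→7→1→0→3→8 bottleneck 2, total now 47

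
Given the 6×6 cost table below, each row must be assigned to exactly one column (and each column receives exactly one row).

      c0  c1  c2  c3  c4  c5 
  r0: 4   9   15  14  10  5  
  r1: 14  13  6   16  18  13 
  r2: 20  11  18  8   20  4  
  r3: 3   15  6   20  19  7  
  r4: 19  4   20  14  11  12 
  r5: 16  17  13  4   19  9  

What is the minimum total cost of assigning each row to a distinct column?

Minimum assignment cost: 31

optimal assignment: row0→col4 (cost 10), row1→col2 (cost 6), row2→col5 (cost 4), row3→col0 (cost 3), row4→col1 (cost 4), row5→col3 (cost 4)
total = 10 + 6 + 4 + 3 + 4 + 4 = 31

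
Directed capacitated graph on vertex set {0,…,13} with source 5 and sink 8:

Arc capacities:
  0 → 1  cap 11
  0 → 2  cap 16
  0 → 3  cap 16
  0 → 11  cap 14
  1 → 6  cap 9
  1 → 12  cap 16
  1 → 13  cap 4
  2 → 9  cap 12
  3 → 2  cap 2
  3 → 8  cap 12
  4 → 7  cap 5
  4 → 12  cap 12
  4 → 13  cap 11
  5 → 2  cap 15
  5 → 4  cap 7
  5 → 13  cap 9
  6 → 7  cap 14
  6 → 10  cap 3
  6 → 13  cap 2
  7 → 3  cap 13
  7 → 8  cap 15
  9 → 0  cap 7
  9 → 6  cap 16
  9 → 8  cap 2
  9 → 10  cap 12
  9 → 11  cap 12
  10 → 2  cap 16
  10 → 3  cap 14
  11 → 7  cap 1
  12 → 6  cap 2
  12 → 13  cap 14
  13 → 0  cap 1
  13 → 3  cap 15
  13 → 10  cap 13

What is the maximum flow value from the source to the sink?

augment #1: 5→2→9→8 bottleneck 2, total now 2
augment #2: 5→4→7→8 bottleneck 5, total now 7
augment #3: 5→13→3→8 bottleneck 9, total now 16
augment #4: 5→4→13→3→8 bottleneck 2, total now 18
augment #5: 5→2→9→0→3→8 bottleneck 1, total now 19
augment #6: 5→2→9→6→7→8 bottleneck 9, total now 28

Maximum flow value: 28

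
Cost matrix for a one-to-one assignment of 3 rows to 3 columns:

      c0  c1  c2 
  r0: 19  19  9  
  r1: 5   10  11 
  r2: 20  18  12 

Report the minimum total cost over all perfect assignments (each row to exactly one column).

optimal assignment: row0→col2 (cost 9), row1→col0 (cost 5), row2→col1 (cost 18)
total = 9 + 5 + 18 = 32

Minimum assignment cost: 32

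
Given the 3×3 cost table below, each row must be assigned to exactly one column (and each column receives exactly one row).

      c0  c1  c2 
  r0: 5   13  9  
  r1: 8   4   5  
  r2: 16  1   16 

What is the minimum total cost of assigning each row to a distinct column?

Minimum assignment cost: 11

optimal assignment: row0→col0 (cost 5), row1→col2 (cost 5), row2→col1 (cost 1)
total = 5 + 5 + 1 = 11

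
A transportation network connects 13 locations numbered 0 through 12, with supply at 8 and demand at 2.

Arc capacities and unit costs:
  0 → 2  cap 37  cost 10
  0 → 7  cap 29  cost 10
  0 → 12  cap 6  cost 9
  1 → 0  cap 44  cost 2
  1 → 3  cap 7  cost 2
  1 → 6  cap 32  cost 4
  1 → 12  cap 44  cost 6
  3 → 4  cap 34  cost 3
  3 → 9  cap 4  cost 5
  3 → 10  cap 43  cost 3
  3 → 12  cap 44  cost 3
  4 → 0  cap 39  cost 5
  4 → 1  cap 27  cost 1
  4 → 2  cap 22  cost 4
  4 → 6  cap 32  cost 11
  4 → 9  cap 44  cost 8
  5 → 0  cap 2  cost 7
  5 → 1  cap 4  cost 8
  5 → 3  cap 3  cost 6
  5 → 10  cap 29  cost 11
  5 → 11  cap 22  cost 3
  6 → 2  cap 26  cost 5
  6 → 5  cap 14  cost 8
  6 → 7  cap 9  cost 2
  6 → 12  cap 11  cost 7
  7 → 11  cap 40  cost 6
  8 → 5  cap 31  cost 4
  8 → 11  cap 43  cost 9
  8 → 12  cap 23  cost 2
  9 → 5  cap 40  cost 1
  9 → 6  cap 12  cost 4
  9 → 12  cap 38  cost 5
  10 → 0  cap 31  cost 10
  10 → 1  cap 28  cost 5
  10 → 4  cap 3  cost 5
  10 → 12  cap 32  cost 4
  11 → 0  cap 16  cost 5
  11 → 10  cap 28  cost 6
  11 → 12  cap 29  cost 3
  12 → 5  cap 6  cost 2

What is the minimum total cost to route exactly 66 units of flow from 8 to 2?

Minimum cost for 66 units: 1765

shortest-cost path #1: 8→5→3→4→2 push 3 @ unit cost 17 (adds 51)
shortest-cost path #2: 8→5→0→2 push 2 @ unit cost 21 (adds 42)
shortest-cost path #3: 8→5→1→3→4→2 push 4 @ unit cost 21 (adds 84)
shortest-cost path #4: 8→5→11→0→2 push 16 @ unit cost 22 (adds 352)
shortest-cost path #5: 8→5→11→10→4→2 push 3 @ unit cost 22 (adds 66)
shortest-cost path #6: 8→5→11→10→1→3→4→2 push 3 @ unit cost 27 (adds 81)
shortest-cost path #7: 8→11→10→1→6→2 push 22 @ unit cost 29 (adds 638)
shortest-cost path #8: 8→12→5→10→1→6→2 push 3 @ unit cost 29 (adds 87)
shortest-cost path #9: 8→12→5→10→0→2 push 3 @ unit cost 35 (adds 105)
shortest-cost path #10: 8→11→5→10→0→2 push 7 @ unit cost 37 (adds 259)
total cost = 1765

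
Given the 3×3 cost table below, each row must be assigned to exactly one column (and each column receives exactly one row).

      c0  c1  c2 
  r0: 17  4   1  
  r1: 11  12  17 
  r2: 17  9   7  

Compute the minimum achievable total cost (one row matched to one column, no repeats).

optimal assignment: row0→col2 (cost 1), row1→col0 (cost 11), row2→col1 (cost 9)
total = 1 + 11 + 9 = 21

Minimum assignment cost: 21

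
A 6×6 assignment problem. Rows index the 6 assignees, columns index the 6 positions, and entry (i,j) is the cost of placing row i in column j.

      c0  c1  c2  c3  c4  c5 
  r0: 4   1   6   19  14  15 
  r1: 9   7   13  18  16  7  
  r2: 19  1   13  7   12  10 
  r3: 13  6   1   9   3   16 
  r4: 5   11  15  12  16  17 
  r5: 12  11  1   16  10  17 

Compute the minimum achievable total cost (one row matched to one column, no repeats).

optimal assignment: row0→col1 (cost 1), row1→col5 (cost 7), row2→col3 (cost 7), row3→col4 (cost 3), row4→col0 (cost 5), row5→col2 (cost 1)
total = 1 + 7 + 7 + 3 + 5 + 1 = 24

Minimum assignment cost: 24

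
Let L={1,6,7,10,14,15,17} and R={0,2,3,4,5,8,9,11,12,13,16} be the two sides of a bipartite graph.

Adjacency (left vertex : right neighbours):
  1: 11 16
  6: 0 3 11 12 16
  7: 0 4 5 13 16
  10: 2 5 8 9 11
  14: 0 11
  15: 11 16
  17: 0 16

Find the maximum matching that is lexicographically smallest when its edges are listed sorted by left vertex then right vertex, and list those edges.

|M| = 6 (so the lex-smallest maximum matching has 6 edges)
process left vertices in ascending order; for each, take the smallest-labelled available neighbour that still permits 6 edges overall, or leave it unmatched if none does
lex-smallest matching: {1-11, 6-3, 7-4, 10-2, 14-0, 15-16}

Lex-smallest maximum matching: {(1,11), (6,3), (7,4), (10,2), (14,0), (15,16)}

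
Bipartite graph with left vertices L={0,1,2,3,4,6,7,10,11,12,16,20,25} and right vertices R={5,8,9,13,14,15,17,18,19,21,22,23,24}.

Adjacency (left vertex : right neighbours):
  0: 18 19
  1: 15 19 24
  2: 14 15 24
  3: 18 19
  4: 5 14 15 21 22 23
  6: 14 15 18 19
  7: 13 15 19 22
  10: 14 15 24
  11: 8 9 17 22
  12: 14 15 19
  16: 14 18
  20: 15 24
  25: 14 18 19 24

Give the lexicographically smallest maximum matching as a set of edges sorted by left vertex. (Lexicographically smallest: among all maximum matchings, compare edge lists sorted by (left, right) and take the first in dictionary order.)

Lex-smallest maximum matching: {(0,18), (1,15), (2,14), (3,19), (4,5), (7,13), (10,24), (11,8)}

|M| = 8 (so the lex-smallest maximum matching has 8 edges)
process left vertices in ascending order; for each, take the smallest-labelled available neighbour that still permits 8 edges overall, or leave it unmatched if none does
lex-smallest matching: {0-18, 1-15, 2-14, 3-19, 4-5, 7-13, 10-24, 11-8}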